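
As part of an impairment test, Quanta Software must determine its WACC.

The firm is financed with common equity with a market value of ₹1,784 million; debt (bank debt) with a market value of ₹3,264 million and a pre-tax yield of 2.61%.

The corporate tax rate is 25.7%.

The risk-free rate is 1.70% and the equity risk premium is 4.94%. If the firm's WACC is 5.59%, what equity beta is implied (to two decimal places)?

Total capital V = 1784 + 3264 = 5048.
Equity weight = 1784/5048 = 0.3534.
Bank debt weight = 3264/5048 = 0.6466.
Debt contribution = 0.6466 × 2.61% × (1 − 25.7%) = 1.2539%.
Required equity contribution = 5.59% − 1.2539% = 4.3361%  ⇒  Re = 12.2694%.
CAPM: 12.2694% = 1.7% + β × 4.94%  ⇒  β = 2.1396.

2.14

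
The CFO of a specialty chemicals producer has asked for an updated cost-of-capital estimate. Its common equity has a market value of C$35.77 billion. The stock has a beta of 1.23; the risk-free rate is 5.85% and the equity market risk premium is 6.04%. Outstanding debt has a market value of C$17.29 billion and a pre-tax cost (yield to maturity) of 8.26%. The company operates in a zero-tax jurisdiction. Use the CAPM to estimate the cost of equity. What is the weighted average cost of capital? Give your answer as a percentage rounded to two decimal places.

11.64%

Cost of equity via CAPM: Re = 5.85% + 1.23 × 6.04% = 13.2792%.
Total capital V = 35.77 + 17.29 = 53.06.
Equity: weight = 35.77/53.06 = 0.6741; cost = 13.2792%.
Debt: weight = 17.29/53.06 = 0.3259; after-tax cost = 8.26% × (1 − 0%) = 8.2600%.
WACC = 0.6741 × 13.2792% + 0.3259 × 8.2600% = 11.6437%.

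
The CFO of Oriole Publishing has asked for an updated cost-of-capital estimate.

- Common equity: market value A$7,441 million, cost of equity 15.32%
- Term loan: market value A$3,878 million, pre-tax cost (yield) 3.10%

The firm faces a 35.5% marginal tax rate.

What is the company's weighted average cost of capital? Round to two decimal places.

Total capital V = 7441 + 3878 = 11319.
Equity: weight = 7441/11319 = 0.6574; cost = 15.32%.
Term loan: weight = 3878/11319 = 0.3426; after-tax cost = 3.1% × (1 − 35.5%) = 1.9995%.
WACC = 0.6574 × 15.3200% + 0.3426 × 1.9995% = 10.7563%.

10.76%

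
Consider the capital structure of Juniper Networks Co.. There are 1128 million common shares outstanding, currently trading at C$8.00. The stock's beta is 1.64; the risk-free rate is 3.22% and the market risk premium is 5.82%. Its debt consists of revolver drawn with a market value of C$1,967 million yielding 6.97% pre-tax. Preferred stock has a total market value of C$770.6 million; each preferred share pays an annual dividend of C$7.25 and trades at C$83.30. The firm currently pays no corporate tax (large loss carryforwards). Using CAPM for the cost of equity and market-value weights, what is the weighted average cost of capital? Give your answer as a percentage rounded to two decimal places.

Cost of equity via CAPM: Re = 3.22% + 1.64 × 5.82% = 12.7648%.
Cost of preferred: Rp = 7.25 / 83.3 = 8.7035%.
Market value of equity E = 8.0 × 1128m = 9024m.
Total capital V = 9024 + 770.6 + 1967 = 11761.6.
Equity: weight = 9024/11761.6 = 0.7672; cost = 12.7648%.
Preferred: weight = 770.6/11761.6 = 0.0655; cost = 8.7035%.
Revolver drawn: weight = 1967/11761.6 = 0.1672; after-tax cost = 6.97% × (1 − 0%) = 6.9700%.
WACC = 0.7672 × 12.7648% + 0.0655 × 8.7035% + 0.1672 × 6.9700% = 11.5296%.

11.53%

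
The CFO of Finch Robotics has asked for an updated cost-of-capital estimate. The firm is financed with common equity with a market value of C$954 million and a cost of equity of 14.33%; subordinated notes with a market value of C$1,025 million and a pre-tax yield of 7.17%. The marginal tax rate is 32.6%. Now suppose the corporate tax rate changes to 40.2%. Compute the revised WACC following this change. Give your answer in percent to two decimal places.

After the change:
Total capital V = 954 + 1025 = 1979.
Equity: weight = 954/1979 = 0.4821; cost = 14.33%.
Subordinated notes: weight = 1025/1979 = 0.5179; after-tax cost = 7.17% × (1 − 40.2%) = 4.2877%.
WACC = 0.4821 × 14.3300% + 0.5179 × 4.2877% = 9.1287%.

9.13%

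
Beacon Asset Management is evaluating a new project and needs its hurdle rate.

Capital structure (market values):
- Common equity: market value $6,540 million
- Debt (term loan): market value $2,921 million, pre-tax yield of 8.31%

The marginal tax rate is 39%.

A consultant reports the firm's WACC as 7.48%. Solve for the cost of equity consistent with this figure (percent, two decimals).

Total capital V = 6540 + 2921 = 9461.
Equity weight = 6540/9461 = 0.6913.
Term loan weight = 2921/9461 = 0.3087.
Debt contribution = 0.3087 × 8.31% × (1 − 39%) = 1.5650%.
Required equity contribution = 7.48% − 1.5650% = 5.9150%.
Re = 5.9150% / 0.6913 = 8.5568%.

8.56%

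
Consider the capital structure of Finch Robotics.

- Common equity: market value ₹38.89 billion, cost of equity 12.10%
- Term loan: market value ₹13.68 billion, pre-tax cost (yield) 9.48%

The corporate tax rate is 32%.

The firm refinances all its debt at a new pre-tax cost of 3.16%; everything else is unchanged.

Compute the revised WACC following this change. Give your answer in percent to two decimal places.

After the change:
Total capital V = 38.89 + 13.68 = 52.57.
Equity: weight = 38.89/52.57 = 0.7398; cost = 12.1%.
Term loan: weight = 13.68/52.57 = 0.2602; after-tax cost = 3.16% × (1 − 32%) = 2.1488%.
WACC = 0.7398 × 12.1000% + 0.2602 × 2.1488% = 9.5105%.

9.51%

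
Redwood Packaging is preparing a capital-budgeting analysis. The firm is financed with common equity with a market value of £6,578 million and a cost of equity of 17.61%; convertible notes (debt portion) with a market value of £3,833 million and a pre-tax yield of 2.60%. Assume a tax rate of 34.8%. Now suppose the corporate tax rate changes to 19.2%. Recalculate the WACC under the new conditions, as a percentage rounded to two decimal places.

After the change:
Total capital V = 6578 + 3833 = 10411.
Equity: weight = 6578/10411 = 0.6318; cost = 17.61%.
Convertible notes (debt portion): weight = 3833/10411 = 0.3682; after-tax cost = 2.6% × (1 − 19.2%) = 2.1008%.
WACC = 0.6318 × 17.6100% + 0.3682 × 2.1008% = 11.9000%.

11.90%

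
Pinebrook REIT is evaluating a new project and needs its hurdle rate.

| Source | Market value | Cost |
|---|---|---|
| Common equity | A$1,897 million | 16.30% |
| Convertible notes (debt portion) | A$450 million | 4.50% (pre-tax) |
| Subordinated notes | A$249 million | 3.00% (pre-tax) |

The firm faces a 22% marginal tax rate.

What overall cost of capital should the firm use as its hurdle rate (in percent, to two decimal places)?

Total capital V = 1897 + 450 + 249 = 2596.
Equity: weight = 1897/2596 = 0.7307; cost = 16.3%.
Convertible notes (debt portion): weight = 450/2596 = 0.1733; after-tax cost = 4.5% × (1 − 22%) = 3.5100%.
Subordinated notes: weight = 249/2596 = 0.0959; after-tax cost = 3% × (1 − 22%) = 2.3400%.
WACC = 0.7307 × 16.3000% + 0.1733 × 3.5100% + 0.0959 × 2.3400% = 12.7439%.

12.74%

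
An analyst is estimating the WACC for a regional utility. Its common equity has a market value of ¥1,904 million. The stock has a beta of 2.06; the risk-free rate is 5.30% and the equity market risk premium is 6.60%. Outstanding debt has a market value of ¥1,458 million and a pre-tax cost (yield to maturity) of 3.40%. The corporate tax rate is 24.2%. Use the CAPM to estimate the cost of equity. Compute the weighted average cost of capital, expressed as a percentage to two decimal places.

Cost of equity via CAPM: Re = 5.3% + 2.06 × 6.6% = 18.8960%.
Total capital V = 1904 + 1458 = 3362.
Equity: weight = 1904/3362 = 0.5663; cost = 18.896%.
Debt: weight = 1458/3362 = 0.4337; after-tax cost = 3.4% × (1 − 24.2%) = 2.5772%.
WACC = 0.5663 × 18.8960% + 0.4337 × 2.5772% = 11.8190%.

11.82%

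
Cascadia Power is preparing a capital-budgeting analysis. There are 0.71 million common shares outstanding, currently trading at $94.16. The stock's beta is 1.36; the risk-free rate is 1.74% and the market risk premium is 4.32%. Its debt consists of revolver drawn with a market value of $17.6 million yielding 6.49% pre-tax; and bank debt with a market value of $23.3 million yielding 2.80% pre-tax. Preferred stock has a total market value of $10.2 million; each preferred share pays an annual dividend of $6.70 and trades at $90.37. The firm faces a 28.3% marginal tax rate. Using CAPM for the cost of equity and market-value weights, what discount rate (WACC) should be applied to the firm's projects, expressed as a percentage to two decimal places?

6.05%

Cost of equity via CAPM: Re = 1.74% + 1.36 × 4.32% = 7.6152%.
Cost of preferred: Rp = 6.7 / 90.37 = 7.4140%.
Market value of equity E = 94.16 × 0.71m = 66.8536m.
Total capital V = 66.8536 + 10.2 + 17.6 + 23.3 = 117.9536.
Equity: weight = 66.8536/117.9536 = 0.5668; cost = 7.6152%.
Preferred: weight = 10.2/117.9536 = 0.0865; cost = 7.414%.
Revolver drawn: weight = 17.6/117.9536 = 0.1492; after-tax cost = 6.49% × (1 − 28.3%) = 4.6533%.
Bank debt: weight = 23.3/117.9536 = 0.1975; after-tax cost = 2.8% × (1 − 28.3%) = 2.0076%.
WACC = 0.5668 × 7.6152% + 0.0865 × 7.4140% + 0.1492 × 4.6533% + 0.1975 × 2.0076% = 6.0482%.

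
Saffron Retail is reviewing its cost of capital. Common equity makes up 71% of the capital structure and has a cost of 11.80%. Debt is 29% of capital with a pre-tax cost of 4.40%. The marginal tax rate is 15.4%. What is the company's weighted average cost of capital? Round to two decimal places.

After-tax cost of debt = 4.4% × (1 − 15.4%) = 3.7224%.
WACC = 0.710 × 11.8000% + 0.290 × 3.7224% = 9.4575%.

9.46%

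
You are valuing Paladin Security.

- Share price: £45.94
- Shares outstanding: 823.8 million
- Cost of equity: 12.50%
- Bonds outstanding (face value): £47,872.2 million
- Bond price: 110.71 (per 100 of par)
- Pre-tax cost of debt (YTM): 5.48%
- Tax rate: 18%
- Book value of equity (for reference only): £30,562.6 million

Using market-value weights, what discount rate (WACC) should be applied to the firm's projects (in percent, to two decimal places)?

Market value of equity E = 45.94 × 823.8m = 37845.372m. Market value of debt D = 47872.2m × 110.71/100 = 52999.31262m.
Total capital V = 37845.372 + 52999.31262 = 90844.68462.
Equity: weight = 37845.372/90844.68462 = 0.4166; cost = 12.5%.
Bonds outstanding: weight = 52999.31262/90844.68462 = 0.5834; after-tax cost = 5.48% × (1 − 18%) = 4.4936%.
WACC = 0.4166 × 12.5000% + 0.5834 × 4.4936% = 7.8290%.

7.83%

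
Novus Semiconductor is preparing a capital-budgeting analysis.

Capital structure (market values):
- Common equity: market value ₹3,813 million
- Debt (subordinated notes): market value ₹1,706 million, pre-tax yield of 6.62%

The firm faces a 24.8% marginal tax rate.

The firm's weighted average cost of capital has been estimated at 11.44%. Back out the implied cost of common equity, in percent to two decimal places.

Total capital V = 3813 + 1706 = 5519.
Equity weight = 3813/5519 = 0.6909.
Subordinated notes weight = 1706/5519 = 0.3091.
Debt contribution = 0.3091 × 6.62% × (1 − 24.8%) = 1.5388%.
Required equity contribution = 11.44% − 1.5388% = 9.9012%.
Re = 9.9012% / 0.6909 = 14.3311%.

14.33%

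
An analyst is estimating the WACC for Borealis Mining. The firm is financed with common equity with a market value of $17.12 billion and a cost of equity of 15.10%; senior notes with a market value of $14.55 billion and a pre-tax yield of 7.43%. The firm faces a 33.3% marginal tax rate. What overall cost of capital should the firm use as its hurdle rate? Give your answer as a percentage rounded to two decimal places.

Total capital V = 17.12 + 14.55 = 31.67.
Equity: weight = 17.12/31.67 = 0.5406; cost = 15.1%.
Senior notes: weight = 14.55/31.67 = 0.4594; after-tax cost = 7.43% × (1 − 33.3%) = 4.9558%.
WACC = 0.5406 × 15.1000% + 0.4594 × 4.9558% = 10.4395%.

10.44%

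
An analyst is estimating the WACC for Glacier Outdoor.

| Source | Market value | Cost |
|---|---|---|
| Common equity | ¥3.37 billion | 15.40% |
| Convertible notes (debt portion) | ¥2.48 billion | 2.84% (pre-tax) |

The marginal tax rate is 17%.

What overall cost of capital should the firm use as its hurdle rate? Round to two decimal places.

Total capital V = 3.37 + 2.48 = 5.85.
Equity: weight = 3.37/5.85 = 0.5761; cost = 15.4%.
Convertible notes (debt portion): weight = 2.48/5.85 = 0.4239; after-tax cost = 2.84% × (1 − 17%) = 2.3572%.
WACC = 0.5761 × 15.4000% + 0.4239 × 2.3572% = 9.8707%.

9.87%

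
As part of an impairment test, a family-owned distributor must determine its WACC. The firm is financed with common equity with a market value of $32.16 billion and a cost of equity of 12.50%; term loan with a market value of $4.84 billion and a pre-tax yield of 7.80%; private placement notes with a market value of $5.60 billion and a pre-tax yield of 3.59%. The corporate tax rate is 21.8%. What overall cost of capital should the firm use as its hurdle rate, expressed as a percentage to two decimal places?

10.50%

Total capital V = 32.16 + 4.84 + 5.6 = 42.6.
Equity: weight = 32.16/42.6 = 0.7549; cost = 12.5%.
Term loan: weight = 4.84/42.6 = 0.1136; after-tax cost = 7.8% × (1 − 21.8%) = 6.0996%.
Private placement notes: weight = 5.6/42.6 = 0.1315; after-tax cost = 3.59% × (1 − 21.8%) = 2.8074%.
WACC = 0.7549 × 12.5000% + 0.1136 × 6.0996% + 0.1315 × 2.8074% = 10.4987%.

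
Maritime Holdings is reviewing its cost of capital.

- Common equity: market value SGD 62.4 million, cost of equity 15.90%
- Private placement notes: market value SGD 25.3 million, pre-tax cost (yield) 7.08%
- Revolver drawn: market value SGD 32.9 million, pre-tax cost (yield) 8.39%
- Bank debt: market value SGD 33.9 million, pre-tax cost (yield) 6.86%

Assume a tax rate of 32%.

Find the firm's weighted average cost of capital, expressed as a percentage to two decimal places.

Total capital V = 62.4 + 25.3 + 32.9 + 33.9 = 154.5.
Equity: weight = 62.4/154.5 = 0.4039; cost = 15.9%.
Private placement notes: weight = 25.3/154.5 = 0.1638; after-tax cost = 7.08% × (1 − 32%) = 4.8144%.
Revolver drawn: weight = 32.9/154.5 = 0.2129; after-tax cost = 8.39% × (1 − 32%) = 5.7052%.
Bank debt: weight = 33.9/154.5 = 0.2194; after-tax cost = 6.86% × (1 − 32%) = 4.6648%.
WACC = 0.4039 × 15.9000% + 0.1638 × 4.8144% + 0.2129 × 5.7052% + 0.2194 × 4.6648% = 9.4486%.

9.45%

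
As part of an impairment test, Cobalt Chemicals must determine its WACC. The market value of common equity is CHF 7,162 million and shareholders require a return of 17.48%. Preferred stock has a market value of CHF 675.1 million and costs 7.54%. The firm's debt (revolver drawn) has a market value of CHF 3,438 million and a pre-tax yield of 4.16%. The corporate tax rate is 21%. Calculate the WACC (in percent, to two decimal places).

12.56%

Total capital V = 7162 + 675.1 + 3438 = 11275.1.
Equity: weight = 7162/11275.1 = 0.6352; cost = 17.48%.
Preferred: weight = 675.1/11275.1 = 0.0599; cost = 7.54%.
Revolver drawn: weight = 3438/11275.1 = 0.3049; after-tax cost = 4.16% × (1 − 21%) = 3.2864%.
WACC = 0.6352 × 17.4800% + 0.0599 × 7.5400% + 0.3049 × 3.2864% = 12.5569%.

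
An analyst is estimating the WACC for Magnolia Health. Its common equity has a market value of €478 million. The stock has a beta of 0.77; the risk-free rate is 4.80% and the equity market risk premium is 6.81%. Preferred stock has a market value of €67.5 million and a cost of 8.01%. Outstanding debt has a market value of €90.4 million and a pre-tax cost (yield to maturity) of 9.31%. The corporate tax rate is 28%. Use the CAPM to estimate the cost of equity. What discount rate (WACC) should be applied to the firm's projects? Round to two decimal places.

9.35%

Cost of equity via CAPM: Re = 4.8% + 0.77 × 6.81% = 10.0437%.
Total capital V = 478 + 67.5 + 90.4 = 635.9.
Equity: weight = 478/635.9 = 0.7517; cost = 10.0437%.
Preferred: weight = 67.5/635.9 = 0.1061; cost = 8.01%.
Debt: weight = 90.4/635.9 = 0.1422; after-tax cost = 9.31% × (1 − 28%) = 6.7032%.
WACC = 0.7517 × 10.0437% + 0.1061 × 8.0100% + 0.1422 × 6.7032% = 9.3529%.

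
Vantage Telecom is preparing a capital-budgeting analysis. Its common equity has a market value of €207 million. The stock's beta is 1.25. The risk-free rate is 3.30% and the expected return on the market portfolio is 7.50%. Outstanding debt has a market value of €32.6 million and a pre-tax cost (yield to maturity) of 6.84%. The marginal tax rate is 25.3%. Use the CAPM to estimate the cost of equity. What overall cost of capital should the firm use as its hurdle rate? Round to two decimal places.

Market risk premium = 7.5% − 3.3% = 4.2%.
Cost of equity via CAPM: Re = 3.3% + 1.25 × 4.2% = 8.5500%.
Total capital V = 207 + 32.6 = 239.6.
Equity: weight = 207/239.6 = 0.8639; cost = 8.55%.
Debt: weight = 32.6/239.6 = 0.1361; after-tax cost = 6.84% × (1 − 25.3%) = 5.1095%.
WACC = 0.8639 × 8.5500% + 0.1361 × 5.1095% = 8.0819%.

8.08%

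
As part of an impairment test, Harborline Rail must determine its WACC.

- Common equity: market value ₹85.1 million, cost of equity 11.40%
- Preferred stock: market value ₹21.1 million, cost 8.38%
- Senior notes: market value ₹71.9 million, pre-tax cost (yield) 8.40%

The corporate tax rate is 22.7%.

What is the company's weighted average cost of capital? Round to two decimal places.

9.06%

Total capital V = 85.1 + 21.1 + 71.9 = 178.1.
Equity: weight = 85.1/178.1 = 0.4778; cost = 11.4%.
Preferred: weight = 21.1/178.1 = 0.1185; cost = 8.38%.
Senior notes: weight = 71.9/178.1 = 0.4037; after-tax cost = 8.4% × (1 − 22.7%) = 6.4932%.
WACC = 0.4778 × 11.4000% + 0.1185 × 8.3800% + 0.4037 × 6.4932% = 9.0613%.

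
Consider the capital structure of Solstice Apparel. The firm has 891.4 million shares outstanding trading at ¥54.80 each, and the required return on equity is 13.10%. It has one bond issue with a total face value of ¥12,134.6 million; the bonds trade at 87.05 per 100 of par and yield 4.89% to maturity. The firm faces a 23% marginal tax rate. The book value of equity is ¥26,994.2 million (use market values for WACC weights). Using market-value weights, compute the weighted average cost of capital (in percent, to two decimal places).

11.44%

Market value of equity E = 54.8 × 891.4m = 48848.72m. Market value of debt D = 12134.6m × 87.05/100 = 10563.1693m.
Total capital V = 48848.72 + 10563.1693 = 59411.8893.
Equity: weight = 48848.72/59411.8893 = 0.8222; cost = 13.1%.
Bonds outstanding: weight = 10563.1693/59411.8893 = 0.1778; after-tax cost = 4.89% × (1 − 23%) = 3.7653%.
WACC = 0.8222 × 13.1000% + 0.1778 × 3.7653% = 11.4403%.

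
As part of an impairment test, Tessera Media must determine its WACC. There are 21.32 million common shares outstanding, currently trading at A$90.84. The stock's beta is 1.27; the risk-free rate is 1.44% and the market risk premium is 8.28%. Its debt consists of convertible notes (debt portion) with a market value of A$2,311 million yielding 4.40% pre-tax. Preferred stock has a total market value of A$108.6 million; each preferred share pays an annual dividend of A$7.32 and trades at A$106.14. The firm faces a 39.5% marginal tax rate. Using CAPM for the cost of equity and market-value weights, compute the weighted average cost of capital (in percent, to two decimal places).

6.90%

Cost of equity via CAPM: Re = 1.44% + 1.27 × 8.28% = 11.9556%.
Cost of preferred: Rp = 7.32 / 106.14 = 6.8966%.
Market value of equity E = 90.84 × 21.32m = 1936.7088m.
Total capital V = 1936.7088 + 108.6 + 2311 = 4356.3088.
Equity: weight = 1936.7088/4356.3088 = 0.4446; cost = 11.9556%.
Preferred: weight = 108.6/4356.3088 = 0.0249; cost = 6.8966%.
Convertible notes (debt portion): weight = 2311/4356.3088 = 0.5305; after-tax cost = 4.4% × (1 − 39.5%) = 2.6620%.
WACC = 0.4446 × 11.9556% + 0.0249 × 6.8966% + 0.5305 × 2.6620% = 6.8993%.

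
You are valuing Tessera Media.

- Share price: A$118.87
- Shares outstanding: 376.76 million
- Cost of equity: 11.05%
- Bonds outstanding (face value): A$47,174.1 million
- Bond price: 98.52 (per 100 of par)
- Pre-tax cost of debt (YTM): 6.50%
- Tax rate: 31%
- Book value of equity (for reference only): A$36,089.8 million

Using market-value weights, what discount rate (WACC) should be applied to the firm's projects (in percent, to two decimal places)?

Market value of equity E = 118.87 × 376.76m = 44785.4612m. Market value of debt D = 47174.1m × 98.52/100 = 46475.92332m.
Total capital V = 44785.4612 + 46475.92332 = 91261.38452.
Equity: weight = 44785.4612/91261.38452 = 0.4907; cost = 11.05%.
Bonds outstanding: weight = 46475.92332/91261.38452 = 0.5093; after-tax cost = 6.5% × (1 − 31%) = 4.4850%.
WACC = 0.4907 × 11.0500% + 0.5093 × 4.4850% = 7.7067%.

7.71%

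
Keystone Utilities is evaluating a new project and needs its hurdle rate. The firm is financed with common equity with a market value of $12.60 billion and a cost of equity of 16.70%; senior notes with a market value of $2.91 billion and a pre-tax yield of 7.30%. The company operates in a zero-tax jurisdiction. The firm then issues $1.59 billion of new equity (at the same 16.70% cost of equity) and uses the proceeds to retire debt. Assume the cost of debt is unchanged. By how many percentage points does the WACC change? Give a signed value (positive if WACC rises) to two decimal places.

Current WACC:
Total capital V = 12.6 + 2.91 = 15.51.
Equity: weight = 12.6/15.51 = 0.8124; cost = 16.7%.
Senior notes: weight = 2.91/15.51 = 0.1876; after-tax cost = 7.3% × (1 − 0%) = 7.3000%.
WACC = 0.8124 × 16.7000% + 0.1876 × 7.3000% = 14.9364%.
After the change:
Total capital V = 14.19 + 1.32 = 15.51.
Equity: weight = 14.19/15.51 = 0.9149; cost = 16.7%.
Senior notes: weight = 1.32/15.51 = 0.0851; after-tax cost = 7.3% × (1 − 0%) = 7.3000%.
WACC = 0.9149 × 16.7000% + 0.0851 × 7.3000% = 15.9000%.
Change in WACC = 15.9000% − 14.9364% = 0.9636 pp.

+0.96 pp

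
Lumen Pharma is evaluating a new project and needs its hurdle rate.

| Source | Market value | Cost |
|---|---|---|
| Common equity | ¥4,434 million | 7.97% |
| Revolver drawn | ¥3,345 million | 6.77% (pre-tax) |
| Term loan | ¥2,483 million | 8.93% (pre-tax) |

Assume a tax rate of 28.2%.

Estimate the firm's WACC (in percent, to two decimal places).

6.58%

Total capital V = 4434 + 3345 + 2483 = 10262.
Equity: weight = 4434/10262 = 0.4321; cost = 7.97%.
Revolver drawn: weight = 3345/10262 = 0.3260; after-tax cost = 6.77% × (1 − 28.2%) = 4.8609%.
Term loan: weight = 2483/10262 = 0.2420; after-tax cost = 8.93% × (1 − 28.2%) = 6.4117%.
WACC = 0.4321 × 7.9700% + 0.3260 × 4.8609% + 0.2420 × 6.4117% = 6.5795%.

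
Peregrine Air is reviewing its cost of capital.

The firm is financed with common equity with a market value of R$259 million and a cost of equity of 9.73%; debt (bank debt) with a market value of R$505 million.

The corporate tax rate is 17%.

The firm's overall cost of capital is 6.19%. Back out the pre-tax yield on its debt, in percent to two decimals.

Total capital V = 259 + 505 = 764.
Equity weight = 259/764 = 0.3390.
Bank debt weight = 505/764 = 0.6610.
Equity contribution = 0.3390 × 9.73% = 3.2985%.
Remaining for debt = 6.19% − 3.2985% = 2.8915%.
Rd × (1 − 17%) × 0.6610 = 2.8915%  ⇒  Rd = 5.2704%.

5.27%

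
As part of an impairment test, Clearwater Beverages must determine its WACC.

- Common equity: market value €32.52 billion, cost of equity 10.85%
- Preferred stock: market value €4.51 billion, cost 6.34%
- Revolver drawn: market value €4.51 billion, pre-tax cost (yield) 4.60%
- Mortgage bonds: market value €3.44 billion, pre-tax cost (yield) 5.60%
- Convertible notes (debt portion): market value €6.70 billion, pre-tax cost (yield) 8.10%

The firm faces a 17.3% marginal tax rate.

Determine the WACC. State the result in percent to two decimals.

8.89%

Total capital V = 32.52 + 4.51 + 4.51 + 3.44 + 6.7 = 51.68.
Equity: weight = 32.52/51.68 = 0.6293; cost = 10.85%.
Preferred: weight = 4.51/51.68 = 0.0873; cost = 6.34%.
Revolver drawn: weight = 4.51/51.68 = 0.0873; after-tax cost = 4.6% × (1 − 17.3%) = 3.8042%.
Mortgage bonds: weight = 3.44/51.68 = 0.0666; after-tax cost = 5.6% × (1 − 17.3%) = 4.6312%.
Convertible notes (debt portion): weight = 6.7/51.68 = 0.1296; after-tax cost = 8.1% × (1 − 17.3%) = 6.6987%.
WACC = 0.6293 × 10.8500% + 0.0873 × 6.3400% + 0.0873 × 3.8042% + 0.0666 × 4.6312% + 0.1296 × 6.6987% = 8.8894%.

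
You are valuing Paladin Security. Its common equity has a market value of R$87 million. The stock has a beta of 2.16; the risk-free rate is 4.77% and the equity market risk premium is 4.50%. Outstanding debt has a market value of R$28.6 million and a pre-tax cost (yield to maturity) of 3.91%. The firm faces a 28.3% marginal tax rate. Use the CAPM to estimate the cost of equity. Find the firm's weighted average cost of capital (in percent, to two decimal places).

Cost of equity via CAPM: Re = 4.77% + 2.16 × 4.5% = 14.4900%.
Total capital V = 87 + 28.6 = 115.6.
Equity: weight = 87/115.6 = 0.7526; cost = 14.49%.
Debt: weight = 28.6/115.6 = 0.2474; after-tax cost = 3.91% × (1 − 28.3%) = 2.8035%.
WACC = 0.7526 × 14.4900% + 0.2474 × 2.8035% = 11.5987%.

11.60%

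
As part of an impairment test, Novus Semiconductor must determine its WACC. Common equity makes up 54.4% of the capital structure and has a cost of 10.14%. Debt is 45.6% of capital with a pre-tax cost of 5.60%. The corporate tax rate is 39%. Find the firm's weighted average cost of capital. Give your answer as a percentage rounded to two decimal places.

7.07%

After-tax cost of debt = 5.6% × (1 − 39%) = 3.4160%.
WACC = 0.544 × 10.1400% + 0.456 × 3.4160% = 7.0739%.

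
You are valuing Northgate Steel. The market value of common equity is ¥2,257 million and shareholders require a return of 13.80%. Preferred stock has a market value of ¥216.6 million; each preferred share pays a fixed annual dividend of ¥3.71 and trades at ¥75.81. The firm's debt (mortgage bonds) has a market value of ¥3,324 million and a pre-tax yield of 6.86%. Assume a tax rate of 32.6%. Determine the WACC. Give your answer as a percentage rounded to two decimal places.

Cost of preferred: Rp = 3.71 / 75.81 = 4.8938%.
Total capital V = 2257 + 216.6 + 3324 = 5797.6.
Equity: weight = 2257/5797.6 = 0.3893; cost = 13.8%.
Preferred: weight = 216.6/5797.6 = 0.0374; cost = 4.8938%.
Mortgage bonds: weight = 3324/5797.6 = 0.5733; after-tax cost = 6.86% × (1 − 32.6%) = 4.6236%.
WACC = 0.3893 × 13.8000% + 0.0374 × 4.8938% + 0.5733 × 4.6236% = 8.2061%.

8.21%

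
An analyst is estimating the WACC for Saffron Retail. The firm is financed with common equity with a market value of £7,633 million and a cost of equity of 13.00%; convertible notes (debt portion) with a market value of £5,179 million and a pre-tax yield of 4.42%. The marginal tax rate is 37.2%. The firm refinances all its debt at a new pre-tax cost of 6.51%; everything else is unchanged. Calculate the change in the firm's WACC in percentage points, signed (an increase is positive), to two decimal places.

+0.53 pp

Current WACC:
Total capital V = 7633 + 5179 = 12812.
Equity: weight = 7633/12812 = 0.5958; cost = 13%.
Convertible notes (debt portion): weight = 5179/12812 = 0.4042; after-tax cost = 4.42% × (1 − 37.2%) = 2.7758%.
WACC = 0.5958 × 13.0000% + 0.4042 × 2.7758% = 8.8671%.
After the change:
Total capital V = 7633 + 5179 = 12812.
Equity: weight = 7633/12812 = 0.5958; cost = 13%.
Convertible notes (debt portion): weight = 5179/12812 = 0.4042; after-tax cost = 6.51% × (1 − 37.2%) = 4.0883%.
WACC = 0.5958 × 13.0000% + 0.4042 × 4.0883% = 9.3976%.
Change in WACC = 9.3976% − 8.8671% = 0.5306 pp.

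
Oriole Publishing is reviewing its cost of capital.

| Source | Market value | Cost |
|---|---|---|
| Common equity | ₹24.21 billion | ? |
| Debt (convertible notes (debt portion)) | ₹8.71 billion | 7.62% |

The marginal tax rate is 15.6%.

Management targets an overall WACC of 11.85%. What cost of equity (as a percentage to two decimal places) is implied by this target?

Total capital V = 24.21 + 8.71 = 32.92.
Equity weight = 24.21/32.92 = 0.7354.
Convertible notes (debt portion) weight = 8.71/32.92 = 0.2646.
Debt contribution = 0.2646 × 7.62% × (1 − 15.6%) = 1.7016%.
Required equity contribution = 11.85% − 1.7016% = 10.1484%.
Re = 10.1484% / 0.7354 = 13.7995%.

13.80%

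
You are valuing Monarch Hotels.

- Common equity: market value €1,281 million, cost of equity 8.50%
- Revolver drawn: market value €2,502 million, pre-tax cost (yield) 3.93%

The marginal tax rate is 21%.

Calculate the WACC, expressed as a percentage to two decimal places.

4.93%

Total capital V = 1281 + 2502 = 3783.
Equity: weight = 1281/3783 = 0.3386; cost = 8.5%.
Revolver drawn: weight = 2502/3783 = 0.6614; after-tax cost = 3.93% × (1 − 21%) = 3.1047%.
WACC = 0.3386 × 8.5000% + 0.6614 × 3.1047% = 4.9317%.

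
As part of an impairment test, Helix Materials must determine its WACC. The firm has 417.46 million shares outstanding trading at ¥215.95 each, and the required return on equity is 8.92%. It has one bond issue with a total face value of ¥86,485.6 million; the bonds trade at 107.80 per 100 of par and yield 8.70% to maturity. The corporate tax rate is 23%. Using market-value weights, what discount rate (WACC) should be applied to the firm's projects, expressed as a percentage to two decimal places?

7.79%

Market value of equity E = 215.95 × 417.46m = 90150.487m. Market value of debt D = 86485.6m × 107.8/100 = 93231.4768m.
Total capital V = 90150.487 + 93231.4768 = 183381.9638.
Equity: weight = 90150.487/183381.9638 = 0.4916; cost = 8.92%.
Bonds outstanding: weight = 93231.4768/183381.9638 = 0.5084; after-tax cost = 8.7% × (1 − 23%) = 6.6990%.
WACC = 0.4916 × 8.9200% + 0.5084 × 6.6990% = 7.7908%.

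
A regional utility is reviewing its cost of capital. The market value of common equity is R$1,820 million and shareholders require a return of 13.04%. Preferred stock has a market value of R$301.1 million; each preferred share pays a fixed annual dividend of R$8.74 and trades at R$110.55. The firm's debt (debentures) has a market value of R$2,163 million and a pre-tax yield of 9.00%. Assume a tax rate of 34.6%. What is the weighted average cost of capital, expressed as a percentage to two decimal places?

9.07%

Cost of preferred: Rp = 8.74 / 110.55 = 7.9059%.
Total capital V = 1820 + 301.1 + 2163 = 4284.1.
Equity: weight = 1820/4284.1 = 0.4248; cost = 13.04%.
Preferred: weight = 301.1/4284.1 = 0.0703; cost = 7.9059%.
Debentures: weight = 2163/4284.1 = 0.5049; after-tax cost = 9% × (1 − 34.6%) = 5.8860%.
WACC = 0.4248 × 13.0400% + 0.0703 × 7.9059% + 0.5049 × 5.8860% = 9.0672%.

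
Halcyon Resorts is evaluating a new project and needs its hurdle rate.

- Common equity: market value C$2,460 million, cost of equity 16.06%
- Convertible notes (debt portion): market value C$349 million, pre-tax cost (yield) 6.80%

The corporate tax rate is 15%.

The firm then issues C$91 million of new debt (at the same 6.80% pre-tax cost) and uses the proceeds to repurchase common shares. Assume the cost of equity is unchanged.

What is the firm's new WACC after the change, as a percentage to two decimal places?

14.45%

After the change:
Total capital V = 2369 + 440 = 2809.
Equity: weight = 2369/2809 = 0.8434; cost = 16.06%.
Convertible notes (debt portion): weight = 440/2809 = 0.1566; after-tax cost = 6.8% × (1 − 15%) = 5.7800%.
WACC = 0.8434 × 16.0600% + 0.1566 × 5.7800% = 14.4497%.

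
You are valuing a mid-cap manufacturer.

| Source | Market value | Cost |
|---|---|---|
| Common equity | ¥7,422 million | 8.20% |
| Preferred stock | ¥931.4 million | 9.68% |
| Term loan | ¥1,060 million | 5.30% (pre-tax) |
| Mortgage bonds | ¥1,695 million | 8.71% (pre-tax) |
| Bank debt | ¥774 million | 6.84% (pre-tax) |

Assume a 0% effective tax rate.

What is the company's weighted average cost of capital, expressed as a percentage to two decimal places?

Total capital V = 7422 + 931.4 + 1060 + 1695 + 774 = 11882.4.
Equity: weight = 7422/11882.4 = 0.6246; cost = 8.2%.
Preferred: weight = 931.4/11882.4 = 0.0784; cost = 9.68%.
Term loan: weight = 1060/11882.4 = 0.0892; after-tax cost = 5.3% × (1 − 0%) = 5.3000%.
Mortgage bonds: weight = 1695/11882.4 = 0.1426; after-tax cost = 8.71% × (1 − 0%) = 8.7100%.
Bank debt: weight = 774/11882.4 = 0.0651; after-tax cost = 6.84% × (1 − 0%) = 6.8400%.
WACC = 0.6246 × 8.2000% + 0.0784 × 9.6800% + 0.0892 × 5.3000% + 0.1426 × 8.7100% + 0.0651 × 6.8400% = 8.0415%.

8.04%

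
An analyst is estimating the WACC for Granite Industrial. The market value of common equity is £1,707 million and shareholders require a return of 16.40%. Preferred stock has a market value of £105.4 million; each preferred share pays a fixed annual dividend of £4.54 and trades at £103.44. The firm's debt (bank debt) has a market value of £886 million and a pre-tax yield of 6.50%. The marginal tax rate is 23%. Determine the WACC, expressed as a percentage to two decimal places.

Cost of preferred: Rp = 4.54 / 103.44 = 4.3890%.
Total capital V = 1707 + 105.4 + 886 = 2698.4.
Equity: weight = 1707/2698.4 = 0.6326; cost = 16.4%.
Preferred: weight = 105.4/2698.4 = 0.0391; cost = 4.389%.
Bank debt: weight = 886/2698.4 = 0.3283; after-tax cost = 6.5% × (1 − 23%) = 5.0050%.
WACC = 0.6326 × 16.4000% + 0.0391 × 4.3890% + 0.3283 × 5.0050% = 12.1894%.

12.19%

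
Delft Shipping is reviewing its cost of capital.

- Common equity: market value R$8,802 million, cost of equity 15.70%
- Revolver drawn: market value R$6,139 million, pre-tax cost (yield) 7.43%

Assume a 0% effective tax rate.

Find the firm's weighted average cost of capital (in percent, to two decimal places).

Total capital V = 8802 + 6139 = 14941.
Equity: weight = 8802/14941 = 0.5891; cost = 15.7%.
Revolver drawn: weight = 6139/14941 = 0.4109; after-tax cost = 7.43% × (1 − 0%) = 7.4300%.
WACC = 0.5891 × 15.7000% + 0.4109 × 7.4300% = 12.3020%.

12.30%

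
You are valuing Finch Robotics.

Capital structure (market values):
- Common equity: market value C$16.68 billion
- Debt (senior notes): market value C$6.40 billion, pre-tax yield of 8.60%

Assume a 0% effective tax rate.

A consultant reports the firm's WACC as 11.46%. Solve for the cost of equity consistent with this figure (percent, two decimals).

Total capital V = 16.68 + 6.4 = 23.08.
Equity weight = 16.68/23.08 = 0.7227.
Senior notes weight = 6.4/23.08 = 0.2773.
Debt contribution = 0.2773 × 8.6% × (1 − 0%) = 2.3847%.
Required equity contribution = 11.46% − 2.3847% = 9.0753%.
Re = 9.0753% / 0.7227 = 12.5574%.

12.56%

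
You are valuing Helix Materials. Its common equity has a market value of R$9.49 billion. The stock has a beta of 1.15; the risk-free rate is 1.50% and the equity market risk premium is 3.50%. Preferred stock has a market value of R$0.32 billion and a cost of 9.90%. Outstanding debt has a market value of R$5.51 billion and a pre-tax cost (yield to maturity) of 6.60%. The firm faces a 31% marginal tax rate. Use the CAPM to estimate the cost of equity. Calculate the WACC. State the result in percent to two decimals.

5.27%

Cost of equity via CAPM: Re = 1.5% + 1.15 × 3.5% = 5.5250%.
Total capital V = 9.49 + 0.32 + 5.51 = 15.32.
Equity: weight = 9.49/15.32 = 0.6195; cost = 5.525%.
Preferred: weight = 0.32/15.32 = 0.0209; cost = 9.9%.
Debt: weight = 5.51/15.32 = 0.3597; after-tax cost = 6.6% × (1 − 31%) = 4.5540%.
WACC = 0.6195 × 5.5250% + 0.0209 × 9.9000% + 0.3597 × 4.5540% = 5.2672%.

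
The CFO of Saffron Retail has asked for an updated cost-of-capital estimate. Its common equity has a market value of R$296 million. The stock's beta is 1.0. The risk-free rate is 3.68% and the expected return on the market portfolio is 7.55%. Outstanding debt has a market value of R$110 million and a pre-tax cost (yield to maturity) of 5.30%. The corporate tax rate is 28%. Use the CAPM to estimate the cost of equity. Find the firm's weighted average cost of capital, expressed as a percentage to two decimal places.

6.54%

Market risk premium = 7.55% − 3.68% = 3.87%.
Cost of equity via CAPM: Re = 3.68% + 1.0 × 3.87% = 7.5500%.
Total capital V = 296 + 110 = 406.
Equity: weight = 296/406 = 0.7291; cost = 7.55%.
Debt: weight = 110/406 = 0.2709; after-tax cost = 5.3% × (1 − 28%) = 3.8160%.
WACC = 0.7291 × 7.5500% + 0.2709 × 3.8160% = 6.5383%.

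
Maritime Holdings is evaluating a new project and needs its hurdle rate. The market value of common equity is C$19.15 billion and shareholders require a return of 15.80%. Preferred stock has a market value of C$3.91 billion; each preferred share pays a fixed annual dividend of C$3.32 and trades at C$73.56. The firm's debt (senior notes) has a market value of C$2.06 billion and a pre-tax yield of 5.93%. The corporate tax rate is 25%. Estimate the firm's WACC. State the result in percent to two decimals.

Cost of preferred: Rp = 3.32 / 73.56 = 4.5133%.
Total capital V = 19.15 + 3.91 + 2.06 = 25.12.
Equity: weight = 19.15/25.12 = 0.7623; cost = 15.8%.
Preferred: weight = 3.91/25.12 = 0.1557; cost = 4.5133%.
Senior notes: weight = 2.06/25.12 = 0.0820; after-tax cost = 5.93% × (1 − 25%) = 4.4475%.
WACC = 0.7623 × 15.8000% + 0.1557 × 4.5133% + 0.0820 × 4.4475% = 13.1122%.

13.11%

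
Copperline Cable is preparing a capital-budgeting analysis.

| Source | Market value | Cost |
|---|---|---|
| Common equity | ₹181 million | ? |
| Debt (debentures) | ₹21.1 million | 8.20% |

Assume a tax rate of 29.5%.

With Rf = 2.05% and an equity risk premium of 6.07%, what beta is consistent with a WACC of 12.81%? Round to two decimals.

1.91

Total capital V = 181 + 21.1 = 202.1.
Equity weight = 181/202.1 = 0.8956.
Debentures weight = 21.1/202.1 = 0.1044.
Debt contribution = 0.1044 × 8.2% × (1 − 29.5%) = 0.6036%.
Required equity contribution = 12.81% − 0.6036% = 12.2064%  ⇒  Re = 13.6294%.
CAPM: 13.6294% = 2.05% + β × 6.07%  ⇒  β = 1.9076.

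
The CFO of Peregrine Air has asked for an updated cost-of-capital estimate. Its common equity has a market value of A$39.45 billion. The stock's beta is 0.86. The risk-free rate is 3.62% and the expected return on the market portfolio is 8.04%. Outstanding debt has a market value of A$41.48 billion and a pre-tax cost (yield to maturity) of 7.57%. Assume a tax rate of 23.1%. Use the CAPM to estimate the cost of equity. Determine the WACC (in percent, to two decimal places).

6.60%

Market risk premium = 8.04% − 3.62% = 4.42%.
Cost of equity via CAPM: Re = 3.62% + 0.86 × 4.42% = 7.4212%.
Total capital V = 39.45 + 41.48 = 80.93.
Equity: weight = 39.45/80.93 = 0.4875; cost = 7.4212%.
Debt: weight = 41.48/80.93 = 0.5125; after-tax cost = 7.57% × (1 − 23.1%) = 5.8213%.
WACC = 0.4875 × 7.4212% + 0.5125 × 5.8213% = 6.6012%.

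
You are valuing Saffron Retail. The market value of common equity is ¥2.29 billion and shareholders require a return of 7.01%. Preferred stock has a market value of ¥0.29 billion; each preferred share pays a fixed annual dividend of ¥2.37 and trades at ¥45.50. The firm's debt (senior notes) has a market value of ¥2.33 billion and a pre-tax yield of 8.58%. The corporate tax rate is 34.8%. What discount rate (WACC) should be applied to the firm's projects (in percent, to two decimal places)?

Cost of preferred: Rp = 2.37 / 45.5 = 5.2088%.
Total capital V = 2.29 + 0.29 + 2.33 = 4.91.
Equity: weight = 2.29/4.91 = 0.4664; cost = 7.01%.
Preferred: weight = 0.29/4.91 = 0.0591; cost = 5.2088%.
Senior notes: weight = 2.33/4.91 = 0.4745; after-tax cost = 8.58% × (1 − 34.8%) = 5.5942%.
WACC = 0.4664 × 7.0100% + 0.0591 × 5.2088% + 0.4745 × 5.5942% = 6.2317%.

6.23%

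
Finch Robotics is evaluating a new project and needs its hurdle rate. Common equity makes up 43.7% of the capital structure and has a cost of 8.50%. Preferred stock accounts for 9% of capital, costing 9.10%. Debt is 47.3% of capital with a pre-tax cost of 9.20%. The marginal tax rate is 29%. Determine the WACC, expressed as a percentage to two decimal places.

After-tax cost of debt = 9.2% × (1 − 29%) = 6.5320%.
WACC = 0.437 × 8.5000% + 0.090 × 9.1000% + 0.473 × 6.5320% = 7.6231%.

7.62%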